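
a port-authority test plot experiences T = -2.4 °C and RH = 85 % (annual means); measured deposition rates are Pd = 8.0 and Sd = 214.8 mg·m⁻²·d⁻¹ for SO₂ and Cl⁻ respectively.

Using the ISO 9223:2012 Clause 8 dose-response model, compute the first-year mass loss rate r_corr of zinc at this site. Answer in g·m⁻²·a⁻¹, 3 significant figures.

r_corr = 11.5 g·m⁻²·a⁻¹

zinc: T≤10 °C ⇒ hinge +0.038·(-2.4−10) = -0.4712
  sulphur-dioxide contribution → 1.003 μm/a
  chloride contribution → 0.6012 μm/a
  total first-year rate 1.604 μm/a
Convert to mass loss: 1.604 μm/a × 7.14 g/cm³ = 11.46 g·m⁻²·a⁻¹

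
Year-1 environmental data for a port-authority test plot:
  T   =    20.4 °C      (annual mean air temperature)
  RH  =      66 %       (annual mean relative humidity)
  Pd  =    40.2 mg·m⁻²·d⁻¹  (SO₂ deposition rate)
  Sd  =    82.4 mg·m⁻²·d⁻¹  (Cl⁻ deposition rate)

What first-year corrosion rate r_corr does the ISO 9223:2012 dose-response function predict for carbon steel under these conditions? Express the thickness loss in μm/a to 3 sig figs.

r_corr = 57.2 μm/a

carbon steel: temperature factor f = -0.054·(10.4) = -0.5616
  Pd branch = 1.77·Pd^0.52·e^(0.02·RH+f) = 25.8 μm/a
  Cl⁻ term: 0.102·82.4^0.62·exp(0.033·66+0.04·20.4) = 31.39
  r_corr = 25.8 + 31.39 = 57.18 μm/a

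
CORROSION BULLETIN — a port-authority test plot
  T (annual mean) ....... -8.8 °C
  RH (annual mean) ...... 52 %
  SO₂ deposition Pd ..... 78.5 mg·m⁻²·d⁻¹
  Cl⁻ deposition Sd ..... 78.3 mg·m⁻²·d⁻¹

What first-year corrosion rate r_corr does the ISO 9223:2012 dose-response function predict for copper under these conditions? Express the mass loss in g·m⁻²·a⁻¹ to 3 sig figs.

copper: temperature factor f = +0.126·(-18.8) = -2.3688
  SO₂ term: 0.0053·78.5^0.26·exp(0.059·52-2.3688) = 0.03316
  Cl⁻ term: 0.01025·78.3^0.27·exp(0.036·52+0.049·-8.8) = 0.1405
  r_corr = 0.03316 + 0.1405 = 0.1737 μm/a
Convert to mass loss: 0.1737 μm/a × 8.96 g/cm³ = 1.556 g·m⁻²·a⁻¹

r_corr = 1.56 g·m⁻²·a⁻¹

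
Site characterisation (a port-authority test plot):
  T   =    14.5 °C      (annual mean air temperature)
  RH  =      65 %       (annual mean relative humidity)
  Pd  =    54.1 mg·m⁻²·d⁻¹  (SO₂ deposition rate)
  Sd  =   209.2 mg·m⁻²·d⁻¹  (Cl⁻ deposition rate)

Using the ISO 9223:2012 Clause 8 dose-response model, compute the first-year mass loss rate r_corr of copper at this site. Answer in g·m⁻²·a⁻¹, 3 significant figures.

r_corr = 12.5 g·m⁻²·a⁻¹

copper: T>10 °C ⇒ hinge -0.080·(14.5−10) = -0.3600
  SO₂ term: 0.0053·54.1^0.26·exp(0.059·65-0.3600) = 0.4831
  Sd branch = 0.01025·Sd^0.27·e^(0.036·RH+0.049·T) = 0.9164 μm/a
  r_corr = 0.4831 + 0.9164 = 1.4 μm/a
Convert to mass loss: 1.4 μm/a × 8.96 g/cm³ = 12.54 g·m⁻²·a⁻¹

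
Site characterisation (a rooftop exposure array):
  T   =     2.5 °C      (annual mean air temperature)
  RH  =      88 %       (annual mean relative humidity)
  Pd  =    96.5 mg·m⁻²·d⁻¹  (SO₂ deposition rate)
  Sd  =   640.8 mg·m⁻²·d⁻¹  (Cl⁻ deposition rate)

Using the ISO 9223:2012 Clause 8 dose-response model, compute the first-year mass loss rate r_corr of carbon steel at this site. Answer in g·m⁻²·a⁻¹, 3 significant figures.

carbon steel: f(T) = +0.150·(T−10) [T≤10 °C] = -1.1250
  Pd branch = 1.77·Pd^0.52·e^(0.02·RH+f) = 35.95 μm/a
  Cl⁻ term: 0.102·640.8^0.62·exp(0.033·88+0.04·2.5) = 113.1
  sum: 35.95 + 113.1 → r_corr = 149 μm/a
Convert to mass loss: 149 μm/a × 7.85 g/cm³ = 1170 g·m⁻²·a⁻¹

r_corr = 1.17e+03 g·m⁻²·a⁻¹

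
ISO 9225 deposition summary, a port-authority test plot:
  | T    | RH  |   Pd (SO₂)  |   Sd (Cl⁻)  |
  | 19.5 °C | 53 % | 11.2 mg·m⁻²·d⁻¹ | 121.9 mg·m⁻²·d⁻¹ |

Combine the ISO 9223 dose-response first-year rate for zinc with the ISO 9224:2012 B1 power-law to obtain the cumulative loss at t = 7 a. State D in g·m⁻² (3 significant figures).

zinc: f(T) = -0.071·(T−10) [T>10 °C] = -0.6745
  Pd branch = 0.0129·Pd^0.44·e^(0.046·RH+f) = 0.2178 μm/a
  Cl⁻ term: 0.0175·121.9^0.57·exp(0.008·53+0.085·19.5) = 2.168
  sum: 0.2178 + 2.168 → r_corr = 2.386 μm/a
Long-term exponent b (ISO 9224 Table 2, B1) = 0.813
  D(7) = 2.386 × 7^0.813 = 2.386 × 4.865 = 11.61 μm
  Mass loss = 11.61 μm × 7.14 g/cm³ = 82.87 g·m⁻²

D(7) = 82.9 g·m⁻²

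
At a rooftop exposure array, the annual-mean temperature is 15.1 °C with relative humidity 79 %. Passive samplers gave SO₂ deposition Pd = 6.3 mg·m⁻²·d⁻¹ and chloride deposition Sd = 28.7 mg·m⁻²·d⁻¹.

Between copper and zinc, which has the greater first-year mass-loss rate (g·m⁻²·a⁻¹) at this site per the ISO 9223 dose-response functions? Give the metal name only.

copper: f(T) = -0.080·(T−10) [T>10 °C] = -0.4080
  sulphur-dioxide contribution → 0.6014 μm/a
  chloride contribution → 0.9137 μm/a
  total first-year rate 1.515 μm/a
  mass loss = 1.515 μm/a × 8.96 g/cm³ = 13.58 g·m⁻²·a⁻¹
zinc: T>10 °C ⇒ hinge -0.071·(15.1−10) = -0.3621
  sulphur-dioxide contribution → 0.7643 μm/a
  chloride contribution → 0.8052 μm/a
  ⇒ r_corr(zinc) = 1.57 μm/a
  mass loss = 1.57 μm/a × 7.14 g/cm³ = 11.21 g·m⁻²·a⁻¹
Ordering by g·m⁻²·a⁻¹: copper (13.6) > zinc (11.2)

copper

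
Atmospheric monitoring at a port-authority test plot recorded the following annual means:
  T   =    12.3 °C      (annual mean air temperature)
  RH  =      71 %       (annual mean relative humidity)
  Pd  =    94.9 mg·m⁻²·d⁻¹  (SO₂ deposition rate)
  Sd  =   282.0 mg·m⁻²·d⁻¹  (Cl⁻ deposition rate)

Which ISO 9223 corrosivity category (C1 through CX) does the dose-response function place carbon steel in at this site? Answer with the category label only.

carbon steel: T>10 °C ⇒ hinge -0.054·(12.3−10) = -0.1242
  SO₂ term: 1.77·94.9^0.52·exp(0.02·71-0.1242) = 69.01
  Sd branch = 0.102·Sd^0.62·e^(0.033·RH+0.04·T) = 57.41 μm/a
  r_corr = 69.01 + 57.41 = 126.4 μm/a
Category bounds: 80…200 μm/a bracket r_corr ⇒ C5

C5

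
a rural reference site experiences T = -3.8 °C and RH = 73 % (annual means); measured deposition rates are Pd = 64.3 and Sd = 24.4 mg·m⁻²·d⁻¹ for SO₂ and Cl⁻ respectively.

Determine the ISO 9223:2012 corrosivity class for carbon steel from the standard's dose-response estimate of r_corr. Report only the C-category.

C2

carbon steel: f(T) = +0.150·(T−10) [T≤10 °C] = -2.0700
  SO₂ term: 1.77·64.3^0.52·exp(0.02·73-2.0700) = 8.382
  Sd branch = 0.102·Sd^0.62·e^(0.033·RH+0.04·T) = 7.063 μm/a
  r_corr = 8.382 + 7.063 = 15.44 μm/a
Category bounds: 1.3…25 μm/a bracket r_corr ⇒ C2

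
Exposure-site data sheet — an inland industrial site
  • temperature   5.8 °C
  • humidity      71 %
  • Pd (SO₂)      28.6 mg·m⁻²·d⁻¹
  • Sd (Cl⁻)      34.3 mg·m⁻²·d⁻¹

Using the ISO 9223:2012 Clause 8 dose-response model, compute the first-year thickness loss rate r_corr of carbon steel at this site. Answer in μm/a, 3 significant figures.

r_corr = 34.3 μm/a

carbon steel: f(T) = +0.150·(T−10) [T≤10 °C] = -0.6300
  SO₂ term: 1.77·28.6^0.52·exp(0.02·71-0.6300) = 22.3
  Sd branch = 0.102·Sd^0.62·e^(0.033·RH+0.04·T) = 11.99 μm/a
  sum: 22.3 + 11.99 → r_corr = 34.29 μm/a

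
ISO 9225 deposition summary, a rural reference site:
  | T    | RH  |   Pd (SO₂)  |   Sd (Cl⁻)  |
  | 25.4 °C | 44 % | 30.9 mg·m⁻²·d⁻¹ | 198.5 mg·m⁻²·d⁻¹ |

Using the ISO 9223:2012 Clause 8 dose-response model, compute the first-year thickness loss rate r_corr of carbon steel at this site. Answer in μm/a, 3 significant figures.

carbon steel: f(T) = -0.054·(T−10) [T>10 °C] = -0.8316
  SO₂ term: 1.77·30.9^0.52·exp(0.02·44-0.8316) = 11.06
  Cl⁻ term: 0.102·198.5^0.62·exp(0.033·44+0.04·25.4) = 31.99
  r_corr = 11.06 + 31.99 = 43.05 μm/a

r_corr = 43.1 μm/a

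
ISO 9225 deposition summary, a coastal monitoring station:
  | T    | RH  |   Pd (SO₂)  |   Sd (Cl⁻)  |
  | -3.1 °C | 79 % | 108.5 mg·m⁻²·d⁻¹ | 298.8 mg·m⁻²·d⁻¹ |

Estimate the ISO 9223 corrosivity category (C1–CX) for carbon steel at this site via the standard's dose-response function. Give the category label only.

C4

carbon steel: temperature factor f = +0.150·(-13.1) = -1.9650
  Pd branch = 1.77·Pd^0.52·e^(0.02·RH+f) = 13.78 μm/a
  Sd branch = 0.102·Sd^0.62·e^(0.033·RH+0.04·T) = 41.85 μm/a
  sum: 13.78 + 41.85 → r_corr = 55.63 μm/a
Category bounds: 50…80 μm/a bracket r_corr ⇒ C4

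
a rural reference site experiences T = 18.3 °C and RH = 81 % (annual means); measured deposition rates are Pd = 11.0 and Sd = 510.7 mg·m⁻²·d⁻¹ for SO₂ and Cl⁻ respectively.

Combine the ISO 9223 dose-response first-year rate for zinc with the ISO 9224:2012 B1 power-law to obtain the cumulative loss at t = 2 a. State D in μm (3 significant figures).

D(2) = 11.2 μm

zinc: temperature factor f = -0.071·(8.3) = -0.5893
  Pd branch = 0.0129·Pd^0.44·e^(0.046·RH+f) = 0.8532 μm/a
  Cl⁻ term: 0.0175·510.7^0.57·exp(0.008·81+0.085·18.3) = 5.542
  sum: 0.8532 + 5.542 → r_corr = 6.395 μm/a
ISO 9224: D(t) = r_corr · t^b with b = 0.813 (zinc, B1)
  D(2) = 6.395 × 2^0.813 = 6.395 × 1.757 = 11.24 μm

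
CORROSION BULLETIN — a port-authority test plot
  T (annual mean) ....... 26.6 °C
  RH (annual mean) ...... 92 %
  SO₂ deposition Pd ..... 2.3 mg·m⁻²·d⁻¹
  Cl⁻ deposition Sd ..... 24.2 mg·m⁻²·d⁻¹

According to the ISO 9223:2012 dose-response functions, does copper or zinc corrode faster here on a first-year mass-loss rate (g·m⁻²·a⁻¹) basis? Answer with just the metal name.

copper: T>10 °C ⇒ hinge -0.080·(26.6−10) = -1.3280
  SO₂ term: 0.0053·2.3^0.26·exp(0.059·92-1.3280) = 0.3971
  Sd branch = 0.01025·Sd^0.27·e^(0.036·RH+0.049·T) = 2.448 μm/a
  r_corr = 0.3971 + 2.448 = 2.845 μm/a
  mass loss = 2.845 μm/a × 8.96 g/cm³ = 25.49 g·m⁻²·a⁻¹
zinc: T>10 °C ⇒ hinge -0.071·(26.6−10) = -1.1786
  SO₂ term: 0.0129·2.3^0.44·exp(0.046·92-1.1786) = 0.3943
  Sd branch = 0.0175·Sd^0.57·e^(0.008·RH+0.085·T) = 2.155 μm/a
  r_corr = 0.3943 + 2.155 = 2.549 μm/a
  mass loss = 2.549 μm/a × 7.14 g/cm³ = 18.2 g·m⁻²·a⁻¹
Ordering by g·m⁻²·a⁻¹: copper (25.5) > zinc (18.2)

copper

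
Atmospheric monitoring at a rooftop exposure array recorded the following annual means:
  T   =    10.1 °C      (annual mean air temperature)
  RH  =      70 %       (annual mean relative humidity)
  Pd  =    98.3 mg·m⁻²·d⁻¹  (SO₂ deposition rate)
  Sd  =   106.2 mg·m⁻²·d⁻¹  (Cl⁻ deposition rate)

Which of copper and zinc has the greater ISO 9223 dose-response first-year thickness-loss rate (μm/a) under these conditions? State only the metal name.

copper: T>10 °C ⇒ hinge -0.080·(10.1−10) = -0.0080
  Pd branch = 0.0053·Pd^0.26·e^(0.059·RH+f) = 1.078 μm/a
  Cl⁻ term: 0.01025·106.2^0.27·exp(0.036·70+0.049·10.1) = 0.7364
  r_corr = 1.078 + 0.7364 = 1.814 μm/a
zinc: temperature factor f = -0.071·(0.1) = -0.0071
  Pd branch = 0.0129·Pd^0.44·e^(0.046·RH+f) = 2.414 μm/a
  Cl⁻ term: 0.0175·106.2^0.57·exp(0.008·70+0.085·10.1) = 1.033
  r_corr = 2.414 + 1.033 = 3.446 μm/a
Ordering by μm/a: zinc (3.45) > copper (1.81)

zinc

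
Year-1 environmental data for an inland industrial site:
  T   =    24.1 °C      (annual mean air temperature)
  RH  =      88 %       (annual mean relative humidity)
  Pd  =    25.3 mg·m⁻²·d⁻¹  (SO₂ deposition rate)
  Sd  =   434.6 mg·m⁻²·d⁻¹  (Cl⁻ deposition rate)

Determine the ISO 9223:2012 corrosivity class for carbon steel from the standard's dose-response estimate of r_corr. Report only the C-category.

carbon steel: temperature factor f = -0.054·(14.1) = -0.7614
  Pd branch = 1.77·Pd^0.52·e^(0.02·RH+f) = 25.78 μm/a
  Sd branch = 0.102·Sd^0.62·e^(0.033·RH+0.04·T) = 210.9 μm/a
  r_corr = 25.78 + 210.9 = 236.7 μm/a
Category bounds: 200…700 μm/a bracket r_corr ⇒ CX

CX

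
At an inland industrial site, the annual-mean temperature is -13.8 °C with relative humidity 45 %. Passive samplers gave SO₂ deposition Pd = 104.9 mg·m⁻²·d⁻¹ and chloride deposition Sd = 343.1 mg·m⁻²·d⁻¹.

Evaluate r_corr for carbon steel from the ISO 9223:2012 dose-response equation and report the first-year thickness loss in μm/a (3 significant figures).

carbon steel: f(T) = +0.150·(T−10) [T≤10 °C] = -3.5700
  Pd branch = 1.77·Pd^0.52·e^(0.02·RH+f) = 1.378 μm/a
  Sd branch = 0.102·Sd^0.62·e^(0.033·RH+0.04·T) = 9.677 μm/a
  r_corr = 1.378 + 9.677 = 11.06 μm/a

r_corr = 11.1 μm/a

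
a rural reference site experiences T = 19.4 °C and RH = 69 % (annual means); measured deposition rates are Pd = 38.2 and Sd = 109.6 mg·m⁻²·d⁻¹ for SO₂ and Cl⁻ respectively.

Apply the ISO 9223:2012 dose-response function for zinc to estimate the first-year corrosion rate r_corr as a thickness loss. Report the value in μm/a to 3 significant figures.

r_corr = 3.09 μm/a

zinc: T>10 °C ⇒ hinge -0.071·(19.4−10) = -0.6674
  Pd branch = 0.0129·Pd^0.44·e^(0.046·RH+f) = 0.7858 μm/a
  Sd branch = 0.0175·Sd^0.57·e^(0.008·RH+0.085·T) = 2.299 μm/a
  sum: 0.7858 + 2.299 → r_corr = 3.085 μm/a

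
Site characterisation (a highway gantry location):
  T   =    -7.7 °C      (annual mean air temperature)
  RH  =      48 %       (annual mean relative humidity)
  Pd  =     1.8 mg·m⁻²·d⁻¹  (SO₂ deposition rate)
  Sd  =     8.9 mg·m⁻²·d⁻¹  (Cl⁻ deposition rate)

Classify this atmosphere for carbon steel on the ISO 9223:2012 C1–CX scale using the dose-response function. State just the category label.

carbon steel: temperature factor f = +0.150·(-17.7) = -2.6550
  Pd branch = 1.77·Pd^0.52·e^(0.02·RH+f) = 0.4411 μm/a
  Cl⁻ term: 0.102·8.9^0.62·exp(0.033·48+0.04·-7.7) = 1.417
  r_corr = 0.4411 + 1.417 = 1.858 μm/a
Category bounds: 1.3…25 μm/a bracket r_corr ⇒ C2

C2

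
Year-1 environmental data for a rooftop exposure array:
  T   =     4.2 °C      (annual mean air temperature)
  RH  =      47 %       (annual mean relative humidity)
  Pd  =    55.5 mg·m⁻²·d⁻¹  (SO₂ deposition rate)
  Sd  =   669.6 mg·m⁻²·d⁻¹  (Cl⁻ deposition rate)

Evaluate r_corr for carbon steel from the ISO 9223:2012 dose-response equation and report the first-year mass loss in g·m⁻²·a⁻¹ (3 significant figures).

r_corr = 373 g·m⁻²·a⁻¹

carbon steel: f(T) = +0.150·(T−10) [T≤10 °C] = -0.8700
  SO₂ term: 1.77·55.5^0.52·exp(0.02·47-0.8700) = 15.33
  Sd branch = 0.102·Sd^0.62·e^(0.033·RH+0.04·T) = 32.15 μm/a
  sum: 15.33 + 32.15 → r_corr = 47.47 μm/a
Convert to mass loss: 47.47 μm/a × 7.85 g/cm³ = 372.7 g·m⁻²·a⁻¹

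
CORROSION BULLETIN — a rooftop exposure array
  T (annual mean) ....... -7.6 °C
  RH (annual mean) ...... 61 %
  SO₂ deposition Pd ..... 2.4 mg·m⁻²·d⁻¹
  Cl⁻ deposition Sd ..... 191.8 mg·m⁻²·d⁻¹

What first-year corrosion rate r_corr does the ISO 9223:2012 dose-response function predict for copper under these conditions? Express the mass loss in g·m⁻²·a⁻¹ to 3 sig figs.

r_corr = 2.59 g·m⁻²·a⁻¹

copper: T≤10 °C ⇒ hinge +0.126·(-7.6−10) = -2.2176
  sulphur-dioxide contribution → 0.02649 μm/a
  chloride contribution → 0.2625 μm/a
  ⇒ r_corr(copper) = 0.289 μm/a
Convert to mass loss: 0.289 μm/a × 8.96 g/cm³ = 2.589 g·m⁻²·a⁻¹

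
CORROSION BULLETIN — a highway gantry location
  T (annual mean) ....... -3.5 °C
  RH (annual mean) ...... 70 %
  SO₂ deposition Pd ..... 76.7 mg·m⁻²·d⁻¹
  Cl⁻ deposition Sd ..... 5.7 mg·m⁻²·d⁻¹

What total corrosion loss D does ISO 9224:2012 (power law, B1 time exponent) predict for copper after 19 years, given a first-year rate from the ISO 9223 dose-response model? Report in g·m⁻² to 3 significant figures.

copper: f(T) = +0.126·(T−10) [T≤10 °C] = -1.7010
  Pd branch = 0.0053·Pd^0.26·e^(0.059·RH+f) = 0.1859 μm/a
  Sd branch = 0.01025·Sd^0.27·e^(0.036·RH+0.049·T) = 0.1717 μm/a
  r_corr = 0.1859 + 0.1717 = 0.3576 μm/a
Long-term exponent b (ISO 9224 Table 2, B1) = 0.667
  D(19) = 0.3576 × 19^0.667 = 0.3576 × 7.127 = 2.549 μm
  Mass loss = 2.549 μm × 8.96 g/cm³ = 22.83 g·m⁻²

D(19) = 22.8 g·m⁻²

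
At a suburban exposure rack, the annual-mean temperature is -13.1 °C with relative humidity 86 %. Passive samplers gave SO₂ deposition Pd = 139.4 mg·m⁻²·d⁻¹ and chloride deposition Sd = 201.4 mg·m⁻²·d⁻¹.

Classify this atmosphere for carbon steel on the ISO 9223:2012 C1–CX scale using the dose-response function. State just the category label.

carbon steel: T≤10 °C ⇒ hinge +0.150·(-13.1−10) = -3.4650
  Pd branch = 1.77·Pd^0.52·e^(0.02·RH+f) = 4.029 μm/a
  Cl⁻ term: 0.102·201.4^0.62·exp(0.033·86+0.04·-13.1) = 27.67
  sum: 4.029 + 27.67 → r_corr = 31.7 μm/a
Category bounds: 25…50 μm/a bracket r_corr ⇒ C3

C3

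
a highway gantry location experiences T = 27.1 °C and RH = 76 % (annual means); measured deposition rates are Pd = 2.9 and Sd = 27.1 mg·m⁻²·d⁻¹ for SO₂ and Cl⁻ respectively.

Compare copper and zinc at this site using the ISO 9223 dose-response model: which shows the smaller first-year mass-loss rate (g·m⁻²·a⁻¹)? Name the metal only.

copper

copper: f(T) = -0.080·(T−10) [T>10 °C] = -1.3680
  sulphur-dioxide contribution → 0.1577 μm/a
  chloride contribution → 1.454 μm/a
  ⇒ r_corr(copper) = 1.612 μm/a
  mass loss = 1.612 μm/a × 8.96 g/cm³ = 14.44 g·m⁻²·a⁻¹
zinc: temperature factor f = -0.071·(17.1) = -1.2141
  sulphur-dioxide contribution → 0.2019 μm/a
  chloride contribution → 2.11 μm/a
  ⇒ r_corr(zinc) = 2.312 μm/a
  mass loss = 2.312 μm/a × 7.14 g/cm³ = 16.51 g·m⁻²·a⁻¹
Ordering by g·m⁻²·a⁻¹: zinc (16.5) > copper (14.4)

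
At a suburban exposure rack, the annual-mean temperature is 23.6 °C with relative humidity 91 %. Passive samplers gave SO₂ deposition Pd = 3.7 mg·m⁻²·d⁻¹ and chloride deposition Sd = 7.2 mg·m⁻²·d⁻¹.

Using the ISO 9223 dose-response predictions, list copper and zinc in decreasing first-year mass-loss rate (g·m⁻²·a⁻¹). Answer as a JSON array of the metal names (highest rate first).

["copper", "zinc"]

copper: temperature factor f = -0.080·(13.6) = -1.0880
  Pd branch = 0.0053·Pd^0.26·e^(0.059·RH+f) = 0.5385 μm/a
  Cl⁻ term: 0.01025·7.2^0.27·exp(0.036·91+0.049·23.6) = 1.47
  sum: 0.5385 + 1.47 → r_corr = 2.008 μm/a
  mass loss = 2.008 μm/a × 8.96 g/cm³ = 17.99 g·m⁻²·a⁻¹
zinc: f(T) = -0.071·(T−10) [T>10 °C] = -0.9656
  SO₂ term: 0.0129·3.7^0.44·exp(0.046·91-0.9656) = 0.5744
  Sd branch = 0.0175·Sd^0.57·e^(0.008·RH+0.085·T) = 0.83 μm/a
  sum: 0.5744 + 0.83 → r_corr = 1.404 μm/a
  mass loss = 1.404 μm/a × 7.14 g/cm³ = 10.03 g·m⁻²·a⁻¹
Ordering by g·m⁻²·a⁻¹: copper (18) > zinc (10)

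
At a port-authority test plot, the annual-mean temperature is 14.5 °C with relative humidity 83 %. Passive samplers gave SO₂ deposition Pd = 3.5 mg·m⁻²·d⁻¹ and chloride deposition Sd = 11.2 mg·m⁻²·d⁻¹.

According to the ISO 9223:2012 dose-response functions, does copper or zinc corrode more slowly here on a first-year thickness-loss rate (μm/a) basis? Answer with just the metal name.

copper: f(T) = -0.080·(T−10) [T>10 °C] = -0.3600
  Pd branch = 0.0053·Pd^0.26·e^(0.059·RH+f) = 0.6857 μm/a
  Cl⁻ term: 0.01025·11.2^0.27·exp(0.036·83+0.049·14.5) = 0.7948
  sum: 0.6857 + 0.7948 → r_corr = 1.48 μm/a
zinc: f(T) = -0.071·(T−10) [T>10 °C] = -0.3195
  SO₂ term: 0.0129·3.5^0.44·exp(0.046·83-0.3195) = 0.7402
  Cl⁻ term: 0.0175·11.2^0.57·exp(0.008·83+0.085·14.5) = 0.4621
  sum: 0.7402 + 0.4621 → r_corr = 1.202 μm/a
Ordering by μm/a: copper (1.48) > zinc (1.2)

zinc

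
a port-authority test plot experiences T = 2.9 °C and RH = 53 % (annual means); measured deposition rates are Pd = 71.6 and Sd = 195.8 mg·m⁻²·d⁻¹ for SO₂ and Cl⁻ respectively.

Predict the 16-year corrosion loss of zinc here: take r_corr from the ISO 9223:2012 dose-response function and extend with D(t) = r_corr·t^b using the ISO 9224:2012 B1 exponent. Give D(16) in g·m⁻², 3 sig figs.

D(16) = 97.4 g·m⁻²

zinc: temperature factor f = +0.038·(-7.1) = -0.2698
  Pd branch = 0.0129·Pd^0.44·e^(0.046·RH+f) = 0.7386 μm/a
  Sd branch = 0.0175·Sd^0.57·e^(0.008·RH+0.085·T) = 0.6927 μm/a
  sum: 0.7386 + 0.6927 → r_corr = 1.431 μm/a
Long-term exponent b (ISO 9224 Table 2, B1) = 0.813
  D(16) = 1.431 × 16^0.813 = 1.431 × 9.527 = 13.64 μm
  Mass loss = 13.64 μm × 7.14 g/cm³ = 97.36 g·m⁻²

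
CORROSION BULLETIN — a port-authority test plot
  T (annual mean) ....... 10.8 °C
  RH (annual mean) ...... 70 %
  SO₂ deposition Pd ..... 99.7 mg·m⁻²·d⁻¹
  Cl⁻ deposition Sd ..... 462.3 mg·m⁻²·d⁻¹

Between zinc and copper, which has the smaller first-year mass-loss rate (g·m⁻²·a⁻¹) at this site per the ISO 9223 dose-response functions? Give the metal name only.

copper

zinc: T>10 °C ⇒ hinge -0.071·(10.8−10) = -0.0568
  sulphur-dioxide contribution → 2.311 μm/a
  chloride contribution → 2.535 μm/a
  ⇒ r_corr(zinc) = 4.846 μm/a
  mass loss = 4.846 μm/a × 7.14 g/cm³ = 34.6 g·m⁻²·a⁻¹
copper: temperature factor f = -0.080·(0.8) = -0.0640
  sulphur-dioxide contribution → 1.023 μm/a
  chloride contribution → 1.134 μm/a
  ⇒ r_corr(copper) = 2.156 μm/a
  mass loss = 2.156 μm/a × 8.96 g/cm³ = 19.32 g·m⁻²·a⁻¹
Ordering by g·m⁻²·a⁻¹: zinc (34.6) > copper (19.3)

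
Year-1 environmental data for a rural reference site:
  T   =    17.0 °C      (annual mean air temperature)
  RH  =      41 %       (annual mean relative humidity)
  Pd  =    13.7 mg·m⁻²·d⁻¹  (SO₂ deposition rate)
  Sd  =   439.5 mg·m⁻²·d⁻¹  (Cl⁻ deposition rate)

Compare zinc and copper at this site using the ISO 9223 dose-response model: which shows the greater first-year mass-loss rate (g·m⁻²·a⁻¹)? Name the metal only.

zinc

zinc: temperature factor f = -0.071·(7.0) = -0.4970
  Pd branch = 0.0129·Pd^0.44·e^(0.046·RH+f) = 0.1637 μm/a
  Cl⁻ term: 0.0175·439.5^0.57·exp(0.008·41+0.085·17.0) = 3.308
  r_corr = 0.1637 + 3.308 = 3.471 μm/a
  mass loss = 3.471 μm/a × 7.14 g/cm³ = 24.79 g·m⁻²·a⁻¹
copper: temperature factor f = -0.080·(7.0) = -0.5600
  SO₂ term: 0.0053·13.7^0.26·exp(0.059·41-0.5600) = 0.06717
  Sd branch = 0.01025·Sd^0.27·e^(0.036·RH+0.049·T) = 0.5335 μm/a
  sum: 0.06717 + 0.5335 → r_corr = 0.6006 μm/a
  mass loss = 0.6006 μm/a × 8.96 g/cm³ = 5.382 g·m⁻²·a⁻¹
Ordering by g·m⁻²·a⁻¹: zinc (24.8) > copper (5.38)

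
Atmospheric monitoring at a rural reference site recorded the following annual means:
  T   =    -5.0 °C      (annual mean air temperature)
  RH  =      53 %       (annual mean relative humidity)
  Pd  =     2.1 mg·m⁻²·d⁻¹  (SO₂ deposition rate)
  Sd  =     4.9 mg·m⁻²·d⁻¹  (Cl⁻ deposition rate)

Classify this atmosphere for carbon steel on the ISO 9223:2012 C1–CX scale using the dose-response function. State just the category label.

carbon steel: T≤10 °C ⇒ hinge +0.150·(-5.0−10) = -2.2500
  sulphur-dioxide contribution → 0.792 μm/a
  chloride contribution → 1.286 μm/a
  total first-year rate 2.078 μm/a
2.08 μm/a falls in (1.3, 25] for carbon steel → category C2

C2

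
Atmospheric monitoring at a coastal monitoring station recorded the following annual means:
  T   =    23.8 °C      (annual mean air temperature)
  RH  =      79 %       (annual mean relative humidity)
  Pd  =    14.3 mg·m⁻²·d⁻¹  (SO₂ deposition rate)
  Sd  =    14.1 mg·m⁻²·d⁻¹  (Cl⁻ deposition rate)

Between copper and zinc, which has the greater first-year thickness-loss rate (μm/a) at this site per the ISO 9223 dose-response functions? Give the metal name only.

zinc

copper: T>10 °C ⇒ hinge -0.080·(23.8−10) = -1.1040
  SO₂ term: 0.0053·14.3^0.26·exp(0.059·79-1.1040) = 0.3711
  Cl⁻ term: 0.01025·14.1^0.27·exp(0.036·79+0.049·23.8) = 1.155
  sum: 0.3711 + 1.155 → r_corr = 1.526 μm/a
zinc: T>10 °C ⇒ hinge -0.071·(23.8−10) = -0.9798
  Pd branch = 0.0129·Pd^0.44·e^(0.046·RH+f) = 0.5911 μm/a
  Cl⁻ term: 0.0175·14.1^0.57·exp(0.008·79+0.085·23.8) = 1.125
  r_corr = 0.5911 + 1.125 = 1.716 μm/a
Ordering by μm/a: zinc (1.72) > copper (1.53)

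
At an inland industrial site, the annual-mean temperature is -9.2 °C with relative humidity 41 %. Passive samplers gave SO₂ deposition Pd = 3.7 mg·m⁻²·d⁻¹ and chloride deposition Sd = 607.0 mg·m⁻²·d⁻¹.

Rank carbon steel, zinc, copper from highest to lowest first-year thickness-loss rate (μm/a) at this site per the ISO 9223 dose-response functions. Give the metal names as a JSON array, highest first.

carbon steel: T≤10 °C ⇒ hinge +0.150·(-9.2−10) = -2.8800
  Pd branch = 1.77·Pd^0.52·e^(0.02·RH+f) = 0.4454 μm/a
  Cl⁻ term: 0.102·607.0^0.62·exp(0.033·41+0.04·-9.2) = 14.52
  sum: 0.4454 + 14.52 → r_corr = 14.97 μm/a
zinc: temperature factor f = +0.038·(-19.2) = -0.7296
  SO₂ term: 0.0129·3.7^0.44·exp(0.046·41-0.7296) = 0.07291
  Cl⁻ term: 0.0175·607.0^0.57·exp(0.008·41+0.085·-9.2) = 0.4288
  sum: 0.07291 + 0.4288 → r_corr = 0.5017 μm/a
copper: T≤10 °C ⇒ hinge +0.126·(-9.2−10) = -2.4192
  SO₂ term: 0.0053·3.7^0.26·exp(0.059·41-2.4192) = 0.007446
  Cl⁻ term: 0.01025·607.0^0.27·exp(0.036·41+0.049·-9.2) = 0.1612
  r_corr = 0.007446 + 0.1612 = 0.1687 μm/a
Ordering by μm/a: carbon steel (15) > zinc (0.502) > copper (0.169)

["carbon steel", "zinc", "copper"]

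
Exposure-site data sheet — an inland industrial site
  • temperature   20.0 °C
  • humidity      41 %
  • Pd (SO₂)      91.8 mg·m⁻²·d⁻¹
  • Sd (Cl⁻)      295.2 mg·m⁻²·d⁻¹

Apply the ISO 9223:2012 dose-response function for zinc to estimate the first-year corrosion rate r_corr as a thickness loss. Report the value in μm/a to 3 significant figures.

zinc: T>10 °C ⇒ hinge -0.071·(20.0−10) = -0.7100
  Pd branch = 0.0129·Pd^0.44·e^(0.046·RH+f) = 0.3055 μm/a
  Cl⁻ term: 0.0175·295.2^0.57·exp(0.008·41+0.085·20.0) = 3.402
  sum: 0.3055 + 3.402 → r_corr = 3.708 μm/a

r_corr = 3.71 μm/a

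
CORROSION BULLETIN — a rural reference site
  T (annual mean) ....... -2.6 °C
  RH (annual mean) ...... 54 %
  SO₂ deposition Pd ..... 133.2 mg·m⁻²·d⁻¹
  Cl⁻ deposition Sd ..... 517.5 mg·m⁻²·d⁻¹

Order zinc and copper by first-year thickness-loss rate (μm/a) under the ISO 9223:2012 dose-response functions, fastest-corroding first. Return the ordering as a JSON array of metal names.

["zinc", "copper"]

zinc: f(T) = +0.038·(T−10) [T≤10 °C] = -0.4788
  SO₂ term: 0.0129·133.2^0.44·exp(0.046·54-0.4788) = 0.8246
  Sd branch = 0.0175·Sd^0.57·e^(0.008·RH+0.085·T) = 0.7614 μm/a
  r_corr = 0.8246 + 0.7614 = 1.586 μm/a
copper: temperature factor f = +0.126·(-12.6) = -1.5876
  SO₂ term: 0.0053·133.2^0.26·exp(0.059·54-1.5876) = 0.0935
  Sd branch = 0.01025·Sd^0.27·e^(0.036·RH+0.049·T) = 0.3407 μm/a
  sum: 0.0935 + 0.3407 → r_corr = 0.4342 μm/a
Ordering by μm/a: zinc (1.59) > copper (0.434)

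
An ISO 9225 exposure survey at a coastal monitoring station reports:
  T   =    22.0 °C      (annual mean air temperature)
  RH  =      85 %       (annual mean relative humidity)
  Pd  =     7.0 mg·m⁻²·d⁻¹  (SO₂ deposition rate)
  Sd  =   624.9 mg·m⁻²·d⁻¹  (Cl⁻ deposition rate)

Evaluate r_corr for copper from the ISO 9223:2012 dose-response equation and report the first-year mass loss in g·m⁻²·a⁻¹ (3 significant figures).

r_corr = 37.3 g·m⁻²·a⁻¹

copper: temperature factor f = -0.080·(12.0) = -0.9600
  Pd branch = 0.0053·Pd^0.26·e^(0.059·RH+f) = 0.5071 μm/a
  Sd branch = 0.01025·Sd^0.27·e^(0.036·RH+0.049·T) = 3.653 μm/a
  r_corr = 0.5071 + 3.653 = 4.161 μm/a
Convert to mass loss: 4.161 μm/a × 8.96 g/cm³ = 37.28 g·m⁻²·a⁻¹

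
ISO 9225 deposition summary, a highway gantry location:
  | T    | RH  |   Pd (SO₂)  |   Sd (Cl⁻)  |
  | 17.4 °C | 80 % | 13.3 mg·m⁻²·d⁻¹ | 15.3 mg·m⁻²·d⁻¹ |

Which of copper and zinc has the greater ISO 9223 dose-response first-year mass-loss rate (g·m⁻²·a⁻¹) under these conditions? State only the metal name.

copper

copper: temperature factor f = -0.080·(7.4) = -0.5920
  Pd branch = 0.0053·Pd^0.26·e^(0.059·RH+f) = 0.6445 μm/a
  Sd branch = 0.01025·Sd^0.27·e^(0.036·RH+0.049·T) = 0.8946 μm/a
  sum: 0.6445 + 0.8946 → r_corr = 1.539 μm/a
  mass loss = 1.539 μm/a × 8.96 g/cm³ = 13.79 g·m⁻²·a⁻¹
zinc: T>10 °C ⇒ hinge -0.071·(17.4−10) = -0.5254
  Pd branch = 0.0129·Pd^0.44·e^(0.046·RH+f) = 0.9443 μm/a
  Sd branch = 0.0175·Sd^0.57·e^(0.008·RH+0.085·T) = 0.6896 μm/a
  sum: 0.9443 + 0.6896 → r_corr = 1.634 μm/a
  mass loss = 1.634 μm/a × 7.14 g/cm³ = 11.67 g·m⁻²·a⁻¹
Ordering by g·m⁻²·a⁻¹: copper (13.8) > zinc (11.7)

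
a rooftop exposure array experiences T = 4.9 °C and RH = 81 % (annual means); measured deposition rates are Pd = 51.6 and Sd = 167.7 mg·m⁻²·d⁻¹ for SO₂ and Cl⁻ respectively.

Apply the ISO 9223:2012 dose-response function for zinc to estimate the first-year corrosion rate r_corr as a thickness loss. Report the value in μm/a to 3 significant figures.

zinc: temperature factor f = +0.038·(-5.1) = -0.1938
  SO₂ term: 0.0129·51.6^0.44·exp(0.046·81-0.1938) = 2.501
  Sd branch = 0.0175·Sd^0.57·e^(0.008·RH+0.085·T) = 0.9404 μm/a
  r_corr = 2.501 + 0.9404 = 3.442 μm/a

r_corr = 3.44 μm/a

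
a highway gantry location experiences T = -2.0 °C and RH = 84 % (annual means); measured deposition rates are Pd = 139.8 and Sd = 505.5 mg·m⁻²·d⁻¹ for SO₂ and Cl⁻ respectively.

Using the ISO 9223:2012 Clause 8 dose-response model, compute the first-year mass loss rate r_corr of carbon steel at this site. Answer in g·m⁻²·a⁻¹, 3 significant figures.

carbon steel: temperature factor f = +0.150·(-12.0) = -1.8000
  Pd branch = 1.77·Pd^0.52·e^(0.02·RH+f) = 20.49 μm/a
  Sd branch = 0.102·Sd^0.62·e^(0.033·RH+0.04·T) = 71.45 μm/a
  r_corr = 20.49 + 71.45 = 91.94 μm/a
Convert to mass loss: 91.94 μm/a × 7.85 g/cm³ = 721.8 g·m⁻²·a⁻¹

r_corr = 722 g·m⁻²·a⁻¹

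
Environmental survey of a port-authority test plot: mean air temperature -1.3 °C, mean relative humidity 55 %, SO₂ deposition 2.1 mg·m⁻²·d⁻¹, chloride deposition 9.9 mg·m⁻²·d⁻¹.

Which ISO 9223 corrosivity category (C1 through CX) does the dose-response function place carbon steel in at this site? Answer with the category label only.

carbon steel: temperature factor f = +0.150·(-11.3) = -1.6950
  Pd branch = 1.77·Pd^0.52·e^(0.02·RH+f) = 1.436 μm/a
  Sd branch = 0.102·Sd^0.62·e^(0.033·RH+0.04·T) = 2.464 μm/a
  sum: 1.436 + 2.464 → r_corr = 3.899 μm/a
3.9 μm/a falls in (1.3, 25] for carbon steel → category C2

C2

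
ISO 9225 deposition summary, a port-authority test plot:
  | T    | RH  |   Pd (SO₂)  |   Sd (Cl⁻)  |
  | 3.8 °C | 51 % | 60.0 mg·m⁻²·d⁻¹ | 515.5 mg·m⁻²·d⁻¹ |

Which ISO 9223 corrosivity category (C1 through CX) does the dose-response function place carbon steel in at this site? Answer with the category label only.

C3

carbon steel: f(T) = +0.150·(T−10) [T≤10 °C] = -0.9300
  Pd branch = 1.77·Pd^0.52·e^(0.02·RH+f) = 16.28 μm/a
  Sd branch = 0.102·Sd^0.62·e^(0.033·RH+0.04·T) = 30.7 μm/a
  r_corr = 16.28 + 30.7 = 46.98 μm/a
Category bounds: 25…50 μm/a bracket r_corr ⇒ C3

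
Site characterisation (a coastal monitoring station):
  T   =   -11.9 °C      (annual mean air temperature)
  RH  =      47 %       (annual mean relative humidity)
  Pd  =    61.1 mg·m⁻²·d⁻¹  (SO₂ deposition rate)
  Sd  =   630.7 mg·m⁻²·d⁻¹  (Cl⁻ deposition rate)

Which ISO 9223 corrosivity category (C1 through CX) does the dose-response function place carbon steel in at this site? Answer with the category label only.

C2

carbon steel: f(T) = +0.150·(T−10) [T≤10 °C] = -3.2850
  sulphur-dioxide contribution → 1.44 μm/a
  chloride contribution → 16.27 μm/a
  total first-year rate 17.71 μm/a
ISO 9223 Table 2 (carbon steel): 1.3 < 17.7 ≤ 25 μm/a ⇒ C2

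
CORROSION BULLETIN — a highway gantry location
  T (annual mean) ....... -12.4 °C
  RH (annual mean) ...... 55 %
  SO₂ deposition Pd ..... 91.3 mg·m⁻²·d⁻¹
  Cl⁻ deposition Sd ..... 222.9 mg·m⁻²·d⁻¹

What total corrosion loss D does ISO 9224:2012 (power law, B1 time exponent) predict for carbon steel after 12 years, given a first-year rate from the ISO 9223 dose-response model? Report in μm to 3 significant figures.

D(12) = 47.0 μm

carbon steel: f(T) = +0.150·(T−10) [T≤10 °C] = -3.3600
  sulphur-dioxide contribution → 1.932 μm/a
  chloride contribution → 10.9 μm/a
  total first-year rate 12.83 μm/a
Long-term exponent b (ISO 9224 Table 2, B1) = 0.523
  D(12) = 12.83 × 12^0.523 = 12.83 × 3.668 = 47.05 μm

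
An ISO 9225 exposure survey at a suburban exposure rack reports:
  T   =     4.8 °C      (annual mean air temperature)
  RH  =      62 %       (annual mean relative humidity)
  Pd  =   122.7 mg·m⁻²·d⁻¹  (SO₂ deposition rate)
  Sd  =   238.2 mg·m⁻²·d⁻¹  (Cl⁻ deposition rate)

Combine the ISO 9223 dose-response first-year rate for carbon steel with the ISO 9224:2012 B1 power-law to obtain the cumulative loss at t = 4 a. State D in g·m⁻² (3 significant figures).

D(4) = 1.02e+03 g·m⁻²

carbon steel: f(T) = +0.150·(T−10) [T≤10 °C] = -0.7800
  Pd branch = 1.77·Pd^0.52·e^(0.02·RH+f) = 34.19 μm/a
  Cl⁻ term: 0.102·238.2^0.62·exp(0.033·62+0.04·4.8) = 28.46
  sum: 34.19 + 28.46 → r_corr = 62.66 μm/a
ISO 9224: D(t) = r_corr · t^b with b = 0.523 (carbon steel, B1)
  D(4) = 62.66 × 4^0.523 = 62.66 × 2.065 = 129.4 μm
  Mass loss = 129.4 μm × 7.85 g/cm³ = 1016 g·m⁻²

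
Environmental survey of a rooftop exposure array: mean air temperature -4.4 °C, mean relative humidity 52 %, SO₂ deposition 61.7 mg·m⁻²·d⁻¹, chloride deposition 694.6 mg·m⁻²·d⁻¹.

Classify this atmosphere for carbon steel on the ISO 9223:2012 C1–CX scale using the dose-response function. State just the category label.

carbon steel: T≤10 °C ⇒ hinge +0.150·(-4.4−10) = -2.1600
  SO₂ term: 1.77·61.7^0.52·exp(0.02·52-2.1600) = 4.926
  Sd branch = 0.102·Sd^0.62·e^(0.033·RH+0.04·T) = 27.5 μm/a
  sum: 4.926 + 27.5 → r_corr = 32.42 μm/a
Category bounds: 25…50 μm/a bracket r_corr ⇒ C3

C3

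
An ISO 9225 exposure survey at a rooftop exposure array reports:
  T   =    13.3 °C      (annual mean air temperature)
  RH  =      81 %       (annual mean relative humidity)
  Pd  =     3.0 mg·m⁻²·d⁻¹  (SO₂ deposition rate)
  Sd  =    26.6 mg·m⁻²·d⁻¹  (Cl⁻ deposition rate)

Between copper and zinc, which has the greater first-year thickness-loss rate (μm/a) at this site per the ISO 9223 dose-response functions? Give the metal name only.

copper: temperature factor f = -0.080·(3.3) = -0.2640
  sulphur-dioxide contribution → 0.6444 μm/a
  chloride contribution → 0.8808 μm/a
  ⇒ r_corr(copper) = 1.525 μm/a
zinc: T>10 °C ⇒ hinge -0.071·(13.3−10) = -0.2343
  sulphur-dioxide contribution → 0.687 μm/a
  chloride contribution → 0.6724 μm/a
  total first-year rate 1.359 μm/a
Ordering by μm/a: copper (1.53) > zinc (1.36)

copper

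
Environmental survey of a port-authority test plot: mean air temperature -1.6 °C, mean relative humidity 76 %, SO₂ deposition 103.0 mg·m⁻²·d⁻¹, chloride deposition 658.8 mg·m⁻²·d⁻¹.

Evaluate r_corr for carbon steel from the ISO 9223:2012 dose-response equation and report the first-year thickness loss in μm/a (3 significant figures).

r_corr = 81.5 μm/a

carbon steel: temperature factor f = +0.150·(-11.6) = -1.7400
  SO₂ term: 1.77·103.0^0.52·exp(0.02·76-1.7400) = 15.82
  Cl⁻ term: 0.102·658.8^0.62·exp(0.033·76+0.04·-1.6) = 65.71
  r_corr = 15.82 + 65.71 = 81.53 μm/a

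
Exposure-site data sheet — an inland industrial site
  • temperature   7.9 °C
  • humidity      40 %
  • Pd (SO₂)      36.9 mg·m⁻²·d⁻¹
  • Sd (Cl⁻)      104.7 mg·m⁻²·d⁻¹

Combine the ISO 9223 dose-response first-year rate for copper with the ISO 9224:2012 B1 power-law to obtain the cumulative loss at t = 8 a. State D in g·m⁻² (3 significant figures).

copper: temperature factor f = +0.126·(-2.1) = -0.2646
  sulphur-dioxide contribution → 0.1101 μm/a
  chloride contribution → 0.2237 μm/a
  total first-year rate 0.3338 μm/a
Long-term exponent b (ISO 9224 Table 2, B1) = 0.667
  D(8) = 0.3338 × 8^0.667 = 0.3338 × 4.003 = 1.336 μm
  Mass loss = 1.336 μm × 8.96 g/cm³ = 11.97 g·m⁻²

D(8) = 12.0 g·m⁻²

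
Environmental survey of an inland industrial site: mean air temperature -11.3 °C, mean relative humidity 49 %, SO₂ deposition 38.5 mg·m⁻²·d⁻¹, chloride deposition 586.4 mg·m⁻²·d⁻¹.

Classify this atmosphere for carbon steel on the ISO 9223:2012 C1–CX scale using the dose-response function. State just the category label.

C2

carbon steel: f(T) = +0.150·(T−10) [T≤10 °C] = -3.1950
  Pd branch = 1.77·Pd^0.52·e^(0.02·RH+f) = 1.29 μm/a
  Cl⁻ term: 0.102·586.4^0.62·exp(0.033·49+0.04·-11.3) = 17.02
  r_corr = 1.29 + 17.02 = 18.3 μm/a
ISO 9223 Table 2 (carbon steel): 1.3 < 18.3 ≤ 25 μm/a ⇒ C2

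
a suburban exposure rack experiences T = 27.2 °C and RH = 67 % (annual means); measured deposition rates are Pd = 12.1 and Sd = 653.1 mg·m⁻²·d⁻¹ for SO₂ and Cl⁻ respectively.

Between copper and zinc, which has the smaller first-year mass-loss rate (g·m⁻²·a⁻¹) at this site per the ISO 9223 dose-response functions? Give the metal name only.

copper

copper: T>10 °C ⇒ hinge -0.080·(27.2−10) = -1.3760
  sulphur-dioxide contribution → 0.1333 μm/a
  chloride contribution → 2.495 μm/a
  total first-year rate 2.629 μm/a
  mass loss = 2.629 μm/a × 8.96 g/cm³ = 23.55 g·m⁻²·a⁻¹
zinc: temperature factor f = -0.071·(17.2) = -1.2212
  sulphur-dioxide contribution → 0.2484 μm/a
  chloride contribution → 12.15 μm/a
  ⇒ r_corr(zinc) = 12.39 μm/a
  mass loss = 12.39 μm/a × 7.14 g/cm³ = 88.5 g·m⁻²·a⁻¹
Ordering by g·m⁻²·a⁻¹: zinc (88.5) > copper (23.6)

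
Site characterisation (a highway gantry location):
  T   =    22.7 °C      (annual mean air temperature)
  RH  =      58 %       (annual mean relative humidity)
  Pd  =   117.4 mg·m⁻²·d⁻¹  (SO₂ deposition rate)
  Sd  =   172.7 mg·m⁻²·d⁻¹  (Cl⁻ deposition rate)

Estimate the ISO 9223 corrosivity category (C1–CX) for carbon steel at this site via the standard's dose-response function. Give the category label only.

carbon steel: f(T) = -0.054·(T−10) [T>10 °C] = -0.6858
  sulphur-dioxide contribution → 33.9 μm/a
  chloride contribution → 41.81 μm/a
  ⇒ r_corr(carbon steel) = 75.71 μm/a
ISO 9223 Table 2 (carbon steel): 50 < 75.7 ≤ 80 μm/a ⇒ C4

C4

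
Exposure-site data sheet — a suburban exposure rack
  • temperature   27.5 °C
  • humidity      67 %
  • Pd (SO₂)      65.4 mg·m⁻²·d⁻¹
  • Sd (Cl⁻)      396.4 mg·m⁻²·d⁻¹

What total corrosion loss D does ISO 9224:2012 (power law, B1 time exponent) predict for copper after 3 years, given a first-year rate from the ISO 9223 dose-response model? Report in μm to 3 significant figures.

D(3) = 5.02 μm

copper: temperature factor f = -0.080·(17.5) = -1.4000
  sulphur-dioxide contribution → 0.2019 μm/a
  chloride contribution → 2.213 μm/a
  total first-year rate 2.415 μm/a
ISO 9224: D(t) = r_corr · t^b with b = 0.667 (copper, B1)
  D(3) = 2.415 × 3^0.667 = 2.415 × 2.081 = 5.025 μm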